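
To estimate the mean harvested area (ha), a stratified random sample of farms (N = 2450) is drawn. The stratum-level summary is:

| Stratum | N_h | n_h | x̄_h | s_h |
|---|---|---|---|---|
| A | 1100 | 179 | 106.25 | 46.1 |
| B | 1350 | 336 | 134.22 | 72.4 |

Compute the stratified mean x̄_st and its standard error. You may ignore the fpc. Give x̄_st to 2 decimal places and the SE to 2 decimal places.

x̄_st = Σ W_h x̄_h = (1100·106.25 + 1350·134.22)/2450 = 121.66204
V̂(x̄_st) = Σ W_h² s_h²/n_h, with W_h = N_h/N and N = 2450:
  stratum A: (1100/2450)²·46.1²/179 = 2.39333
  stratum B: (1350/2450)²·72.4²/336 = 4.73667
V̂(x̄_st) = 7.13
SE(x̄_st) = √7.13 = 2.67021

x̄_st ≈ 121.66, SE ≈ 2.67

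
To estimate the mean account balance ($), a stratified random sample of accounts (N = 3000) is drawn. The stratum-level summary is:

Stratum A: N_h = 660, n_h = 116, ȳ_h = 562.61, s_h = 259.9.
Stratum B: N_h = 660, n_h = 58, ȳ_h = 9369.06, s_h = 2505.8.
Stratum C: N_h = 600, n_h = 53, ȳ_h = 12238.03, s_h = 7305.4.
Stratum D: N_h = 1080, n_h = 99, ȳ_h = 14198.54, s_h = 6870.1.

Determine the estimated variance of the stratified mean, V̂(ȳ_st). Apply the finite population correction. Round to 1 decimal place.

V̂(ȳ_st) ≈ 97646.0

V̂(ȳ_st) = Σ W_h² (1 − n_h/N_h) s_h²/n_h, with W_h = N_h/N and N = 3000:
  stratum A: (660/3000)²·(1 − 116/660)·259.9²/116 = 23.2303
  stratum B: (660/3000)²·(1 − 58/660)·2505.8²/58 = 4779.28
  stratum C: (600/3000)²·(1 − 53/600)·7305.4²/53 = 36720.5
  stratum D: (1080/3000)²·(1 − 99/1080)·6870.1²/99 = 56123
V̂(ȳ_st) = 97646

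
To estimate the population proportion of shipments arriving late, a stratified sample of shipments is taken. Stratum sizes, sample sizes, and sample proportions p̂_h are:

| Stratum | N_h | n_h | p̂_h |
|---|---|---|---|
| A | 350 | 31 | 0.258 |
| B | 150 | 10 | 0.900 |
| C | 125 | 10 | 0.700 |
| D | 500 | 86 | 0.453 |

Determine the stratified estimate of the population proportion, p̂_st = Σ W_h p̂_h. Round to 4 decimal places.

N = 1125; stratum weights W_h = N_h/N.
p̂_st = Σ W_h p̂_h = (350·0.258 + 150·0.900 + 125·0.700 + 500·0.453)/1125 = 0.47938

p̂_st ≈ 0.4794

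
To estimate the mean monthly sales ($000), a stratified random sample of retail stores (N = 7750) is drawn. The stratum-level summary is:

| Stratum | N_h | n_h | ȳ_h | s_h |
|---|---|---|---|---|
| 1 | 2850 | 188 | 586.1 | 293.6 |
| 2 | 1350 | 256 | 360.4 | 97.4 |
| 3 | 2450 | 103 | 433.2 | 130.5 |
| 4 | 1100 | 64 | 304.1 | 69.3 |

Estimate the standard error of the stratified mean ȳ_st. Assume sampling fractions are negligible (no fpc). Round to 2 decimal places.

SE(ȳ_st) ≈ 9.01

V̂(ȳ_st) = Σ W_h² s_h²/n_h, with W_h = N_h/N and N = 7750:
  stratum 1: (2850/7750)²·293.6²/188 = 62.007
  stratum 2: (1350/7750)²·97.4²/256 = 1.12446
  stratum 3: (2450/7750)²·130.5²/103 = 16.5239
  stratum 4: (1100/7750)²·69.3²/64 = 1.51171
V̂(ȳ_st) = 81.167
SE(ȳ_st) = √81.167 = 9.00928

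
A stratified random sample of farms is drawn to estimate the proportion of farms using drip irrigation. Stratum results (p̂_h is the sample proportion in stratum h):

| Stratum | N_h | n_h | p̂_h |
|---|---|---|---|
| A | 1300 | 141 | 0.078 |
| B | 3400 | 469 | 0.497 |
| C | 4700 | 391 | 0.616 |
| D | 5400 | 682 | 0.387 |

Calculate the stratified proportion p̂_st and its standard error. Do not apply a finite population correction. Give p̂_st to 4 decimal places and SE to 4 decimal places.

N = 14800; stratum weights W_h = N_h/N.
p̂_st = Σ W_h p̂_h = (1300·0.078 + 3400·0.497 + 4700·0.616 + 5400·0.387)/14800 = 0.45785
V̂(p̂_st) = Σ W_h² p̂_h(1−p̂_h)/(n_h−1):
  stratum A: (1300/14800)²·0.078·0.922/140 = 3.96333e-06
  stratum B: (3400/14800)²·0.497·0.503/468 = 2.81912e-05
  stratum C: (4700/14800)²·0.616·0.384/390 = 6.11673e-05
  stratum D: (5400/14800)²·0.387·0.613/681 = 4.63755e-05
V̂(p̂_st) = 0.000139697; SE = √V̂ = 0.0118194

p̂_st ≈ 0.4579, SE ≈ 0.0118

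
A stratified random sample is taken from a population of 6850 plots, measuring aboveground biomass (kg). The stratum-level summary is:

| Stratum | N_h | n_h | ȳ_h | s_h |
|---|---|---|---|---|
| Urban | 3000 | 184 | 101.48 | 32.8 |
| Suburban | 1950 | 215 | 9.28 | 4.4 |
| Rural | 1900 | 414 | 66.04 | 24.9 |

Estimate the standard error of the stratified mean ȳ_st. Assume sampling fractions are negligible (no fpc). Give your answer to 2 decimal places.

V̂(ȳ_st) = Σ W_h² s_h²/n_h, with W_h = N_h/N and N = 6850:
  stratum Urban: (3000/6850)²·32.8²/184 = 1.12148
  stratum Suburban: (1950/6850)²·4.4²/215 = 0.00729718
  stratum Rural: (1900/6850)²·24.9²/414 = 0.115219
V̂(ȳ_st) = 1.244
SE(ȳ_st) = √1.244 = 1.11535

SE(ȳ_st) ≈ 1.12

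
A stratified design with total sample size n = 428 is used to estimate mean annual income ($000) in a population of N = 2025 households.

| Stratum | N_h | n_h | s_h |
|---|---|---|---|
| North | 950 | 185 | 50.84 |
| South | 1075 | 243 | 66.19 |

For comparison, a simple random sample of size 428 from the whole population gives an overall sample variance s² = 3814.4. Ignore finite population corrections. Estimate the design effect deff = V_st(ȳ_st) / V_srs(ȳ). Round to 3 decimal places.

V̂(ȳ_st) = Σ W_h² s_h²/n_h, with W_h = N_h/N and N = 2025:
  stratum North: (950/2025)²·50.84²/185 = 3.07494
  stratum South: (1075/2025)²·66.19²/243 = 5.08096
V_st = 8.15589
V_srs = s²/n = 3814.4/428 = 8.91215
deff = V_st / V_srs = 8.15589/8.91215 = 0.9151

deff ≈ 0.915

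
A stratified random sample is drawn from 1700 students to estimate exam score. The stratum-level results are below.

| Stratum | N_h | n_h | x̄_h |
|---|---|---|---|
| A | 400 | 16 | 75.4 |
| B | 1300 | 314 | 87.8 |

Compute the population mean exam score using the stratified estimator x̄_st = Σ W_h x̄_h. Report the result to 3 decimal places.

x̄_st ≈ 84.882

N = Σ N_h = 1700. Stratum weights W_h = N_h/N.
x̄_st = (400·75.4 + 1300·87.8) / 1700 = 84.88235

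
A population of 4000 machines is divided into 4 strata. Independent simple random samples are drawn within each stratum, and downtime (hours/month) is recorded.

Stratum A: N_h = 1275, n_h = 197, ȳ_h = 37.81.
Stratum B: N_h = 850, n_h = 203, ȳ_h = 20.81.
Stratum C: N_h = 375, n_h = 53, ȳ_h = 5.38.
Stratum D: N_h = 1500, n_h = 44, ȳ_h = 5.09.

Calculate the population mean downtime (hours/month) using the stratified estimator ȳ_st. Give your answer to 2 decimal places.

ȳ_st ≈ 18.89

N = Σ N_h = 4000. Stratum weights W_h = N_h/N.
ȳ_st = (1275·37.81 + 850·20.81 + 375·5.38 + 1500·5.09) / 4000 = 18.8872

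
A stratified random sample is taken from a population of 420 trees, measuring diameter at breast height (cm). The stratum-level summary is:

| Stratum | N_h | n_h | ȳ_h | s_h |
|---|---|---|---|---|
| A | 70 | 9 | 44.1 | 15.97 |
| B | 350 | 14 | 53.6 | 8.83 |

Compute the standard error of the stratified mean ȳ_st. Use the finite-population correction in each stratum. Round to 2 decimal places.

SE(ȳ_st) ≈ 2.10

V̂(ȳ_st) = Σ W_h² (1 − n_h/N_h) s_h²/n_h, with W_h = N_h/N and N = 420:
  stratum A: (70/420)²·(1 − 9/70)·15.97²/9 = 0.685957
  stratum B: (350/420)²·(1 − 14/350)·8.83²/14 = 3.7128
V̂(ȳ_st) = 4.39876
SE(ȳ_st) = √4.39876 = 2.09732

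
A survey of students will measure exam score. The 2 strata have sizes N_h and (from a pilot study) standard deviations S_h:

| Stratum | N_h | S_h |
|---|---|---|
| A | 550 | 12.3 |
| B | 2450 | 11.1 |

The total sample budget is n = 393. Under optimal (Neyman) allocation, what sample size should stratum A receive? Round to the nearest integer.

Neyman allocation: n_h = n · N_h S_h / Σ N_i S_i, with n = 393.
  stratum A: N_h·S_h = 550·12.3 = 6765.00
  stratum B: N_h·S_h = 2450·11.1 = 27195.00
Σ N_h S_h = 33960.00
n for stratum A = 393·6765.00/33960.00 = 78.288 → 78

78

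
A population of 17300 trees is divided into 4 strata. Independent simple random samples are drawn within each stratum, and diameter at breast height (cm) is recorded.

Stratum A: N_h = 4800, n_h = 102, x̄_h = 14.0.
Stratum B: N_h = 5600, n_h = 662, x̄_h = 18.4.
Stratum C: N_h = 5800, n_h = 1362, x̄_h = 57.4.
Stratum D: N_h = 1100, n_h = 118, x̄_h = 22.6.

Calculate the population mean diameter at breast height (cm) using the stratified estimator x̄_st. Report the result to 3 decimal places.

x̄_st ≈ 30.521

N = Σ N_h = 17300. Stratum weights W_h = N_h/N.
x̄_st = (4800·14.0 + 5600·18.4 + 5800·57.4 + 1100·22.6) / 17300 = 30.52139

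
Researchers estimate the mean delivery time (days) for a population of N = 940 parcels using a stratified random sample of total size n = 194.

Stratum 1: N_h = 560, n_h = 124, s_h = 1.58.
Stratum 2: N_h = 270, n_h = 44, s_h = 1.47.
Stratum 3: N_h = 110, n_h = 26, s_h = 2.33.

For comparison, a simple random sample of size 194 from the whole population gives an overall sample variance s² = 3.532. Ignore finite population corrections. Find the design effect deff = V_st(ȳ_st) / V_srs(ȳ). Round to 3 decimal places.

deff ≈ 0.772

V̂(ȳ_st) = Σ W_h² s_h²/n_h, with W_h = N_h/N and N = 940:
  stratum 1: (560/940)²·1.58²/124 = 0.00714517
  stratum 2: (270/940)²·1.47²/44 = 0.00405185
  stratum 3: (110/940)²·2.33²/26 = 0.00285936
V_st = 0.0140564
V_srs = s²/n = 3.532/194 = 0.0182062
deff = V_st / V_srs = 0.0140564/0.0182062 = 0.7721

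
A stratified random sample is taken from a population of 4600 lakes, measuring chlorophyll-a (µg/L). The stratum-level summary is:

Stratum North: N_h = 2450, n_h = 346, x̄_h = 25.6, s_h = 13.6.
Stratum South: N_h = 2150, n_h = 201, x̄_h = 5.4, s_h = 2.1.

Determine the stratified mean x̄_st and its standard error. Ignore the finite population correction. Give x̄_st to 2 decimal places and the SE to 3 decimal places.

x̄_st = Σ W_h x̄_h = (2450·25.6 + 2150·5.4)/4600 = 16.15870
V̂(x̄_st) = Σ W_h² s_h²/n_h, with W_h = N_h/N and N = 4600:
  stratum North: (2450/4600)²·13.6²/346 = 0.151642
  stratum South: (2150/4600)²·2.1²/201 = 0.00479296
V̂(x̄_st) = 0.156435
SE(x̄_st) = √0.156435 = 0.395518

x̄_st ≈ 16.16, SE ≈ 0.396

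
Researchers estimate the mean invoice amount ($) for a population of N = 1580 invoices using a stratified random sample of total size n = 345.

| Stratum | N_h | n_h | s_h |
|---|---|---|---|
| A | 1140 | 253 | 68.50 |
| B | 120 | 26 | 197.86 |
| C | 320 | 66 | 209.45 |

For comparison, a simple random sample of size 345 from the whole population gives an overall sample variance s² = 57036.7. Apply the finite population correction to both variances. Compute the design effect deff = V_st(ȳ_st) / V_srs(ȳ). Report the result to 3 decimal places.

V̂(ȳ_st) = Σ W_h² (1 − n_h/N_h) s_h²/n_h, with W_h = N_h/N and N = 1580:
  stratum A: (1140/1580)²·(1 − 253/1140)·68.50²/253 = 7.51233
  stratum B: (120/1580)²·(1 − 26/120)·197.86²/26 = 6.80358
  stratum C: (320/1580)²·(1 − 66/320)·209.45²/66 = 21.6414
V_st = 35.9574
V_srs = (1 − 345/1580)·57036.7/345 = 129.225
deff = V_st / V_srs = 35.9574/129.225 = 0.2783

deff ≈ 0.278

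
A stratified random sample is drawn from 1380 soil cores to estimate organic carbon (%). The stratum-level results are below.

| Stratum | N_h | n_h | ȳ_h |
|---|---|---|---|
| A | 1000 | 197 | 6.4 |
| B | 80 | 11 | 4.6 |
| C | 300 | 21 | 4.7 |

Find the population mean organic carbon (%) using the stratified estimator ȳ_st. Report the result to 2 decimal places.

ȳ_st ≈ 5.93

N = Σ N_h = 1380. Stratum weights W_h = N_h/N.
ȳ_st = (1000·6.4 + 80·4.6 + 300·4.7) / 1380 = 5.9261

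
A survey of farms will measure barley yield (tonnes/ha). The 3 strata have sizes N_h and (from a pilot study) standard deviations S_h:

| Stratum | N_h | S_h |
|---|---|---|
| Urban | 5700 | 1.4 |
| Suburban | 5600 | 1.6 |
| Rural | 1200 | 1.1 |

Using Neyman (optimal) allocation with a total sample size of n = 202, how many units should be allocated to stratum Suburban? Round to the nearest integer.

Neyman allocation: n_h = n · N_h S_h / Σ N_i S_i, with n = 202.
  stratum Urban: N_h·S_h = 5700·1.4 = 7980.00
  stratum Suburban: N_h·S_h = 5600·1.6 = 8960.00
  stratum Rural: N_h·S_h = 1200·1.1 = 1320.00
Σ N_h S_h = 18260.00
n for stratum Suburban = 202·8960.00/18260.00 = 99.119 → 99

99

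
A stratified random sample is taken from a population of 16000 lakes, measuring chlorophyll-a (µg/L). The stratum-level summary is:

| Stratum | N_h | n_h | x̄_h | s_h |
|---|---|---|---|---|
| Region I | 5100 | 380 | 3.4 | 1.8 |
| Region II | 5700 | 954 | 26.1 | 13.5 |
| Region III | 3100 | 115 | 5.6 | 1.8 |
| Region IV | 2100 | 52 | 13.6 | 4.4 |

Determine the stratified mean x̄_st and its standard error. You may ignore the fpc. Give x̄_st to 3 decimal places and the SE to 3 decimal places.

x̄_st ≈ 13.252, SE ≈ 0.181

x̄_st = Σ W_h x̄_h = (5100·3.4 + 5700·26.1 + 3100·5.6 + 2100·13.6)/16000 = 13.25188
V̂(x̄_st) = Σ W_h² s_h²/n_h, with W_h = N_h/N and N = 16000:
  stratum Region I: (5100/16000)²·1.8²/380 = 0.000866287
  stratum Region II: (5700/16000)²·13.5²/954 = 0.0242454
  stratum Region III: (3100/16000)²·1.8²/115 = 0.00105762
  stratum Region IV: (2100/16000)²·4.4²/52 = 0.00641358
V̂(x̄_st) = 0.0325829
SE(x̄_st) = √0.0325829 = 0.180507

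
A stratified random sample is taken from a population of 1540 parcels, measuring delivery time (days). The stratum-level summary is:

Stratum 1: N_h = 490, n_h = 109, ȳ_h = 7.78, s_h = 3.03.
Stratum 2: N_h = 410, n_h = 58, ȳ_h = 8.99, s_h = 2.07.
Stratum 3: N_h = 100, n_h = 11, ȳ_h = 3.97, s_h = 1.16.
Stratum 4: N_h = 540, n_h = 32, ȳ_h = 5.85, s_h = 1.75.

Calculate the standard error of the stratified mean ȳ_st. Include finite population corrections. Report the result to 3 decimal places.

SE(ȳ_st) ≈ 0.151

V̂(ȳ_st) = Σ W_h² (1 − n_h/N_h) s_h²/n_h, with W_h = N_h/N and N = 1540:
  stratum 1: (490/1540)²·(1 − 109/490)·3.03²/109 = 0.00663038
  stratum 2: (410/1540)²·(1 − 58/410)·2.07²/58 = 0.0044957
  stratum 3: (100/1540)²·(1 − 11/100)·1.16²/11 = 0.000459063
  stratum 4: (540/1540)²·(1 − 32/540)·1.75²/32 = 0.0110699
V̂(ȳ_st) = 0.022655
SE(ȳ_st) = √0.022655 = 0.150516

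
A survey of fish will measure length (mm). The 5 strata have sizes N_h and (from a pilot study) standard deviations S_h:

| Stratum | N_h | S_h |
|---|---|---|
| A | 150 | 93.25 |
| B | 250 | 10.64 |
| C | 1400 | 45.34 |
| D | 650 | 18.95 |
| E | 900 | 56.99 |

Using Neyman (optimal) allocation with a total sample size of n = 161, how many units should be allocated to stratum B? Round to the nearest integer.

Neyman allocation: n_h = n · N_h S_h / Σ N_i S_i, with n = 161.
  stratum A: N_h·S_h = 150·93.25 = 13987.50
  stratum B: N_h·S_h = 250·10.64 = 2660.00
  stratum C: N_h·S_h = 1400·45.34 = 63476.00
  stratum D: N_h·S_h = 650·18.95 = 12317.50
  stratum E: N_h·S_h = 900·56.99 = 51291.00
Σ N_h S_h = 143732.00
n for stratum B = 161·2660.00/143732.00 = 2.980 → 3

3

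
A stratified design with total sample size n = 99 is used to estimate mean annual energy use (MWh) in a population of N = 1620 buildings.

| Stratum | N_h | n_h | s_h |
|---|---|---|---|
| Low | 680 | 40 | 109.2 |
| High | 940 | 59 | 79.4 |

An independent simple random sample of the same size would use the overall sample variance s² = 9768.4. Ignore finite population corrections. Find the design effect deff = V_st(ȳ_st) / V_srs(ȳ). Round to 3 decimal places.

deff ≈ 0.897

V̂(ȳ_st) = Σ W_h² s_h²/n_h, with W_h = N_h/N and N = 1620:
  stratum Low: (680/1620)²·109.2²/40 = 52.5258
  stratum High: (940/1620)²·79.4²/59 = 35.9761
V_st = 88.502
V_srs = s²/n = 9768.4/99 = 98.6707
deff = V_st / V_srs = 88.502/98.6707 = 0.8969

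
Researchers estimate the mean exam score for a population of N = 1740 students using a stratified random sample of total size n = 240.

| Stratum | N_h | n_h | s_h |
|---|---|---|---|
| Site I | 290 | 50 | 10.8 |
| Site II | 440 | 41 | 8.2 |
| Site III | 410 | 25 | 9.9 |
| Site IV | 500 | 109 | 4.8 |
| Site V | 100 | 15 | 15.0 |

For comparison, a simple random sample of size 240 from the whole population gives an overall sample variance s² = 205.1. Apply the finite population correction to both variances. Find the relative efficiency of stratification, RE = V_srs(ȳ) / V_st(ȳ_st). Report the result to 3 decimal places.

V̂(ȳ_st) = Σ W_h² (1 − n_h/N_h) s_h²/n_h, with W_h = N_h/N and N = 1740:
  stratum Site I: (290/1740)²·(1 − 50/290)·10.8²/50 = 0.0536276
  stratum Site II: (440/1740)²·(1 − 41/440)·8.2²/41 = 0.0950979
  stratum Site III: (410/1740)²·(1 − 25/410)·9.9²/25 = 0.204398
  stratum Site IV: (500/1740)²·(1 − 109/500)·4.8²/109 = 0.0136491
  stratum Site V: (100/1740)²·(1 − 15/100)·15.0²/15 = 0.0421126
V_st = 0.408885
V_srs = (1 − 240/1740)·205.1/240 = 0.73671
Relative efficiency = V_srs / V_st = 0.73671/0.408885 = 1.8018

RE ≈ 1.802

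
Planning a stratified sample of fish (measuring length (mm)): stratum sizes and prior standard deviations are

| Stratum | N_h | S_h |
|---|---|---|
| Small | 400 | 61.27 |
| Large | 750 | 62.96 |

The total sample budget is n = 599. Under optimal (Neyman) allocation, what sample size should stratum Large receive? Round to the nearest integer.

394

Neyman allocation: n_h = n · N_h S_h / Σ N_i S_i, with n = 599.
  stratum Small: N_h·S_h = 400·61.27 = 24508.00
  stratum Large: N_h·S_h = 750·62.96 = 47220.00
Σ N_h S_h = 71728.00
n for stratum Large = 599·47220.00/71728.00 = 394.334 → 394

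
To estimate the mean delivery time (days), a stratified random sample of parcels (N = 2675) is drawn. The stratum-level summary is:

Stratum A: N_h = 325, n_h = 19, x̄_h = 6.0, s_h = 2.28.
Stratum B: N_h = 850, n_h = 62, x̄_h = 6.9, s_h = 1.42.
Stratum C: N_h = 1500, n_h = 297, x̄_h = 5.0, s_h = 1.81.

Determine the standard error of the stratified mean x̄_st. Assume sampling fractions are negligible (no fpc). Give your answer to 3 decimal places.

SE(x̄_st) ≈ 0.104

V̂(x̄_st) = Σ W_h² s_h²/n_h, with W_h = N_h/N and N = 2675:
  stratum A: (325/2675)²·2.28²/19 = 0.00403864
  stratum B: (850/2675)²·1.42²/62 = 0.00328379
  stratum C: (1500/2675)²·1.81²/297 = 0.00346845
V̂(x̄_st) = 0.0107909
SE(x̄_st) = √0.0107909 = 0.103879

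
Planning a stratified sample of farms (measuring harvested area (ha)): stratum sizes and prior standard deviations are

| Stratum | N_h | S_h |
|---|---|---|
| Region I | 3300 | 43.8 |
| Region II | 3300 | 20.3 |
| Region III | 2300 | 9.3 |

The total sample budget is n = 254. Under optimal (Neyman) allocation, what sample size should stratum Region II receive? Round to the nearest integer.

73

Neyman allocation: n_h = n · N_h S_h / Σ N_i S_i, with n = 254.
  stratum Region I: N_h·S_h = 3300·43.8 = 144540.00
  stratum Region II: N_h·S_h = 3300·20.3 = 66990.00
  stratum Region III: N_h·S_h = 2300·9.3 = 21390.00
Σ N_h S_h = 232920.00
n for stratum Region II = 254·66990.00/232920.00 = 73.053 → 73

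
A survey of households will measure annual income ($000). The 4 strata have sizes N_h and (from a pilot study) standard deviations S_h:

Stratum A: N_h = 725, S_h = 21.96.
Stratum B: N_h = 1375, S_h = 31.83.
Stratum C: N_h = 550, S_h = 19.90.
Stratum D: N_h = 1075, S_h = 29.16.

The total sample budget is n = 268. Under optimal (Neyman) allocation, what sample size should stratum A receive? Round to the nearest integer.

42

Neyman allocation: n_h = n · N_h S_h / Σ N_i S_i, with n = 268.
  stratum A: N_h·S_h = 725·21.96 = 15921.00
  stratum B: N_h·S_h = 1375·31.83 = 43766.25
  stratum C: N_h·S_h = 550·19.90 = 10945.00
  stratum D: N_h·S_h = 1075·29.16 = 31347.00
Σ N_h S_h = 101979.25
n for stratum A = 268·15921.00/101979.25 = 41.840 → 42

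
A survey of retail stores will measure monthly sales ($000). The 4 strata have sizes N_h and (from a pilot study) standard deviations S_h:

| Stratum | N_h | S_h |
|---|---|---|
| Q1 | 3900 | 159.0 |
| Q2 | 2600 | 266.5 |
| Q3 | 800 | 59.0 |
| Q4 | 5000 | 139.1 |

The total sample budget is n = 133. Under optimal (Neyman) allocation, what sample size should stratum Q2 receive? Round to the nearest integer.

45

Neyman allocation: n_h = n · N_h S_h / Σ N_i S_i, with n = 133.
  stratum Q1: N_h·S_h = 3900·159.0 = 620100.00
  stratum Q2: N_h·S_h = 2600·266.5 = 692900.00
  stratum Q3: N_h·S_h = 800·59.0 = 47200.00
  stratum Q4: N_h·S_h = 5000·139.1 = 695500.00
Σ N_h S_h = 2055700.00
n for stratum Q2 = 133·692900.00/2055700.00 = 44.829 → 45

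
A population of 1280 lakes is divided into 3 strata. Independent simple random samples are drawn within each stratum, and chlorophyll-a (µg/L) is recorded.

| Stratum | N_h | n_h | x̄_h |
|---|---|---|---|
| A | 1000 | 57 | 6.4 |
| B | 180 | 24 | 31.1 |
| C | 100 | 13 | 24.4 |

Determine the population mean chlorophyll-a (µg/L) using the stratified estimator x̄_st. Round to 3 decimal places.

x̄_st ≈ 11.280

N = Σ N_h = 1280. Stratum weights W_h = N_h/N.
x̄_st = (1000·6.4 + 180·31.1 + 100·24.4) / 1280 = 11.27969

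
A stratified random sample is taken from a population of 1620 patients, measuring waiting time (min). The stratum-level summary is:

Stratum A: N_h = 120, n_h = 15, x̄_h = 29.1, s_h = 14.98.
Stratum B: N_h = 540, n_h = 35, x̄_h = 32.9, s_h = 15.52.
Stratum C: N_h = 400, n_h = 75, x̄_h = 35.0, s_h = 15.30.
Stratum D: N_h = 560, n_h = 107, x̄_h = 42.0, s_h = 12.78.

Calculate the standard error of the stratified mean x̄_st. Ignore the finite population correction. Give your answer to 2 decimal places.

SE(x̄_st) ≈ 1.10

V̂(x̄_st) = Σ W_h² s_h²/n_h, with W_h = N_h/N and N = 1620:
  stratum A: (120/1620)²·14.98²/15 = 0.0820852
  stratum B: (540/1620)²·15.52²/35 = 0.764668
  stratum C: (400/1620)²·15.30²/75 = 0.190288
  stratum D: (560/1620)²·12.78²/107 = 0.1824
V̂(x̄_st) = 1.21944
SE(x̄_st) = √1.21944 = 1.10428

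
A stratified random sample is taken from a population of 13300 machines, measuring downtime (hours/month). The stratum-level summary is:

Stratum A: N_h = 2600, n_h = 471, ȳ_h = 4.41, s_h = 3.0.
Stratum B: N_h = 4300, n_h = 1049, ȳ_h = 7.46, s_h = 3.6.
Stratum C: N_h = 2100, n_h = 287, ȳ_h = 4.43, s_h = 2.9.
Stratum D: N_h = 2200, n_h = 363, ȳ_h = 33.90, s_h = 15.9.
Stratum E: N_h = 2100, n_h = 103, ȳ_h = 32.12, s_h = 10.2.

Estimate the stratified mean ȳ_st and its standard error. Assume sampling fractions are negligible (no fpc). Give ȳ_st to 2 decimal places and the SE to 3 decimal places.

ȳ_st ≈ 14.65, SE ≈ 0.217

ȳ_st = Σ W_h ȳ_h = (2600·4.41 + 4300·7.46 + 2100·4.43 + 2200·33.90 + 2100·32.12)/13300 = 14.65256
V̂(ȳ_st) = Σ W_h² s_h²/n_h, with W_h = N_h/N and N = 13300:
  stratum A: (2600/13300)²·3.0²/471 = 0.000730239
  stratum B: (4300/13300)²·3.6²/1049 = 0.00129141
  stratum C: (2100/13300)²·2.9²/287 = 0.000730549
  stratum D: (2200/13300)²·15.9²/363 = 0.0190559
  stratum E: (2100/13300)²·10.2²/103 = 0.0251825
V̂(ȳ_st) = 0.0469906
SE(ȳ_st) = √0.0469906 = 0.216773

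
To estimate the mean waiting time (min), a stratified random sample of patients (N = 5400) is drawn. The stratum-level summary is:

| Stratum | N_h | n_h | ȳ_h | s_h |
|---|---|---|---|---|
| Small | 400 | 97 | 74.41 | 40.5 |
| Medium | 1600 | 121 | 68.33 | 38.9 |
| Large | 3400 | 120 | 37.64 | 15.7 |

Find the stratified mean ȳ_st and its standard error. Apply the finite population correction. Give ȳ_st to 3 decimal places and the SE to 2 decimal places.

ȳ_st ≈ 49.457, SE ≈ 1.37

ȳ_st = Σ W_h ȳ_h = (400·74.41 + 1600·68.33 + 3400·37.64)/5400 = 49.45704
V̂(ȳ_st) = Σ W_h² (1 − n_h/N_h) s_h²/n_h, with W_h = N_h/N and N = 5400:
  stratum Small: (400/5400)²·(1 − 97/400)·40.5²/97 = 0.0702835
  stratum Medium: (1600/5400)²·(1 − 121/1600)·38.9²/121 = 1.01488
  stratum Large: (3400/5400)²·(1 − 120/3400)·15.7²/120 = 0.785567
V̂(ȳ_st) = 1.87073
SE(ȳ_st) = √1.87073 = 1.36775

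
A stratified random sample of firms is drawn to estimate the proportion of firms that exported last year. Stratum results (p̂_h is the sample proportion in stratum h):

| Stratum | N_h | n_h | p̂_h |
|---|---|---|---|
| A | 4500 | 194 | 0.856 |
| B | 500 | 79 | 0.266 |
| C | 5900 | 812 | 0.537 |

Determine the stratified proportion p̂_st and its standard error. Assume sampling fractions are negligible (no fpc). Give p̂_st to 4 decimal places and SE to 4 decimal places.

p̂_st ≈ 0.6563, SE ≈ 0.0143

N = 10900; stratum weights W_h = N_h/N.
p̂_st = Σ W_h p̂_h = (4500·0.856 + 500·0.266 + 5900·0.537)/10900 = 0.65627
V̂(p̂_st) = Σ W_h² p̂_h(1−p̂_h)/(n_h−1):
  stratum A: (4500/10900)²·0.856·0.144/193 = 0.000108856
  stratum B: (500/10900)²·0.266·0.734/78 = 5.26708e-06
  stratum C: (5900/10900)²·0.537·0.463/811 = 8.98226e-05
V̂(p̂_st) = 0.000203945; SE = √V̂ = 0.0142809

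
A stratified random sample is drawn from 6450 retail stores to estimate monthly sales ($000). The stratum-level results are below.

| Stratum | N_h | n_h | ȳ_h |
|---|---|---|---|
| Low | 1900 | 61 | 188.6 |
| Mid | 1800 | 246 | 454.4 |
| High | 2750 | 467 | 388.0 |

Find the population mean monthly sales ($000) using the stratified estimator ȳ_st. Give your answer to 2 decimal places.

N = Σ N_h = 6450. Stratum weights W_h = N_h/N.
ȳ_st = (1900·188.6 + 1800·454.4 + 2750·388.0) / 6450 = 347.7922

ȳ_st ≈ 347.79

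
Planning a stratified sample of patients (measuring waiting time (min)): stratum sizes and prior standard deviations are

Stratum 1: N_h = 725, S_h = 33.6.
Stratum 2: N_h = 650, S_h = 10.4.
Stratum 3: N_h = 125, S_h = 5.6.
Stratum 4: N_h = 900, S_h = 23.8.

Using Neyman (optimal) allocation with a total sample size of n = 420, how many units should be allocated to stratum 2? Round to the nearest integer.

53

Neyman allocation: n_h = n · N_h S_h / Σ N_i S_i, with n = 420.
  stratum 1: N_h·S_h = 725·33.6 = 24360.00
  stratum 2: N_h·S_h = 650·10.4 = 6760.00
  stratum 3: N_h·S_h = 125·5.6 = 700.00
  stratum 4: N_h·S_h = 900·23.8 = 21420.00
Σ N_h S_h = 53240.00
n for stratum 2 = 420·6760.00/53240.00 = 53.328 → 53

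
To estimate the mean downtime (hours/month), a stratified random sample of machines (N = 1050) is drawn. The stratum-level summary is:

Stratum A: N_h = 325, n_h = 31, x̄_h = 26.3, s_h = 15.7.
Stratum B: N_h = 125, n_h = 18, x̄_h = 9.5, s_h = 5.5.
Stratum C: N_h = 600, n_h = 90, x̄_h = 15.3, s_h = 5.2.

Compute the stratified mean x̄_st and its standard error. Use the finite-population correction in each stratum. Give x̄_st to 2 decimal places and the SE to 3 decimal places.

x̄_st = Σ W_h x̄_h = (325·26.3 + 125·9.5 + 600·15.3)/1050 = 18.01429
V̂(x̄_st) = Σ W_h² (1 − n_h/N_h) s_h²/n_h, with W_h = N_h/N and N = 1050:
  stratum A: (325/1050)²·(1 − 31/325)·15.7²/31 = 0.689112
  stratum B: (125/1050)²·(1 − 18/125)·5.5²/18 = 0.0203877
  stratum C: (600/1050)²·(1 − 90/600)·5.2²/90 = 0.0833887
V̂(x̄_st) = 0.792888
SE(x̄_st) = √0.792888 = 0.890443

x̄_st ≈ 18.01, SE ≈ 0.890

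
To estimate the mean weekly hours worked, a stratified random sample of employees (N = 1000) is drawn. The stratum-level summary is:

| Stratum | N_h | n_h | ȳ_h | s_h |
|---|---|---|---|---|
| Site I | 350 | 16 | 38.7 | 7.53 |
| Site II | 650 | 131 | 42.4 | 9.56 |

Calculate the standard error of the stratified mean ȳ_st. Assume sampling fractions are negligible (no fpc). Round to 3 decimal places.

V̂(ȳ_st) = Σ W_h² s_h²/n_h, with W_h = N_h/N and N = 1000:
  stratum Site I: (350/1000)²·7.53²/16 = 0.434116
  stratum Site II: (650/1000)²·9.56²/131 = 0.294762
V̂(ȳ_st) = 0.728878
SE(ȳ_st) = √0.728878 = 0.853744

SE(ȳ_st) ≈ 0.854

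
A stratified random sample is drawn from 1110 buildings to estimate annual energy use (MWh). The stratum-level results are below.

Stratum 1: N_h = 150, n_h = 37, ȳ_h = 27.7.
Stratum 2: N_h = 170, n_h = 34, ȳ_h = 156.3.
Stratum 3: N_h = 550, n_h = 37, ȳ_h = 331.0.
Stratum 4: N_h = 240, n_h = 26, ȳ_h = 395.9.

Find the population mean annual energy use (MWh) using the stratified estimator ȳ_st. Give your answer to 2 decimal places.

N = Σ N_h = 1110. Stratum weights W_h = N_h/N.
ȳ_st = (150·27.7 + 170·156.3 + 550·331.0 + 240·395.9) / 1110 = 277.2901

ȳ_st ≈ 277.29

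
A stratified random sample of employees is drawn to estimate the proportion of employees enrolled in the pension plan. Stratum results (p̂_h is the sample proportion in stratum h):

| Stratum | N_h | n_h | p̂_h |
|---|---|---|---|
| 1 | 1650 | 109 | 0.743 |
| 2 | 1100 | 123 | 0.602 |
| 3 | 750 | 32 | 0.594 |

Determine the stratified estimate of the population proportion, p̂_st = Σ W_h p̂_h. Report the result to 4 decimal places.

N = 3500; stratum weights W_h = N_h/N.
p̂_st = Σ W_h p̂_h = (1650·0.743 + 1100·0.602 + 750·0.594)/3500 = 0.66676

p̂_st ≈ 0.6668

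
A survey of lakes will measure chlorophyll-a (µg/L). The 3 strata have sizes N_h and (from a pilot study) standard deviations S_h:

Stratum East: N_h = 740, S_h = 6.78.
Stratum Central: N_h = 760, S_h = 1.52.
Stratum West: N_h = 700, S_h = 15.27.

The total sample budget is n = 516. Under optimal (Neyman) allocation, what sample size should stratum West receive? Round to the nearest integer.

Neyman allocation: n_h = n · N_h S_h / Σ N_i S_i, with n = 516.
  stratum East: N_h·S_h = 740·6.78 = 5017.20
  stratum Central: N_h·S_h = 760·1.52 = 1155.20
  stratum West: N_h·S_h = 700·15.27 = 10689.00
Σ N_h S_h = 16861.40
n for stratum West = 516·10689.00/16861.40 = 327.109 → 327

327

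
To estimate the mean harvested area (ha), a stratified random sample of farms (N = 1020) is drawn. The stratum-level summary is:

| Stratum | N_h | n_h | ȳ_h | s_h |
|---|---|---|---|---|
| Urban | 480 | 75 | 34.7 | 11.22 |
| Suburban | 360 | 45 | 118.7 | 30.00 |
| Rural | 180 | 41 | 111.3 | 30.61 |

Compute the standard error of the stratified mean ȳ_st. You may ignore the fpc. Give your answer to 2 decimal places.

SE(ȳ_st) ≈ 1.89

V̂(ȳ_st) = Σ W_h² s_h²/n_h, with W_h = N_h/N and N = 1020:
  stratum Urban: (480/1020)²·11.22²/75 = 0.371712
  stratum Suburban: (360/1020)²·30.00²/45 = 2.49135
  stratum Rural: (180/1020)²·30.61²/41 = 0.711684
V̂(ȳ_st) = 3.57475
SE(ȳ_st) = √3.57475 = 1.8907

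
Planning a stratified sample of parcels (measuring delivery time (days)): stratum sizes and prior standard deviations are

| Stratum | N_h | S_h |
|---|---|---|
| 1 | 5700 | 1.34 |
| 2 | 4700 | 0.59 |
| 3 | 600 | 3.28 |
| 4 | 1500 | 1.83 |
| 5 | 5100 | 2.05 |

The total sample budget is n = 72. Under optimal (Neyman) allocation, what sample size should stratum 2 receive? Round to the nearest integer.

8

Neyman allocation: n_h = n · N_h S_h / Σ N_i S_i, with n = 72.
  stratum 1: N_h·S_h = 5700·1.34 = 7638.00
  stratum 2: N_h·S_h = 4700·0.59 = 2773.00
  stratum 3: N_h·S_h = 600·3.28 = 1968.00
  stratum 4: N_h·S_h = 1500·1.83 = 2745.00
  stratum 5: N_h·S_h = 5100·2.05 = 10455.00
Σ N_h S_h = 25579.00
n for stratum 2 = 72·2773.00/25579.00 = 7.805 → 8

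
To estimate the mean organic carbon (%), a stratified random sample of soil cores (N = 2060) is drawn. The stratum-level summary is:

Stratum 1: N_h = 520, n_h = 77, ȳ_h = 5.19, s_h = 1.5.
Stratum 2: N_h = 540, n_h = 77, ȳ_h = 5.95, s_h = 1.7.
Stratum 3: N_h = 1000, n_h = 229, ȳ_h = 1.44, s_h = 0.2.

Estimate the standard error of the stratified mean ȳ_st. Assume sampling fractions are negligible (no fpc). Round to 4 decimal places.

SE(ȳ_st) ≈ 0.0669

V̂(ȳ_st) = Σ W_h² s_h²/n_h, with W_h = N_h/N and N = 2060:
  stratum 1: (520/2060)²·1.5²/77 = 0.00186193
  stratum 2: (540/2060)²·1.7²/77 = 0.00257905
  stratum 3: (1000/2060)²·0.2²/229 = 4.11614e-05
V̂(ȳ_st) = 0.00448215
SE(ȳ_st) = √0.00448215 = 0.0669488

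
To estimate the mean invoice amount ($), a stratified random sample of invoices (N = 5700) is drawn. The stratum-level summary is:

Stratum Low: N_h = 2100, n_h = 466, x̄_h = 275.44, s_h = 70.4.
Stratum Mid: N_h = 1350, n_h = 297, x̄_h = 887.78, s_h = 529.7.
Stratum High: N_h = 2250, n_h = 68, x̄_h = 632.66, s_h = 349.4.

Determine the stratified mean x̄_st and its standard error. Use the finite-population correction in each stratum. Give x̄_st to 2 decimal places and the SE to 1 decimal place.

x̄_st ≈ 561.48, SE ≈ 17.7

x̄_st = Σ W_h x̄_h = (2100·275.44 + 1350·887.78 + 2250·632.66)/5700 = 561.47579
V̂(x̄_st) = Σ W_h² (1 − n_h/N_h) s_h²/n_h, with W_h = N_h/N and N = 5700:
  stratum Low: (2100/5700)²·(1 − 466/2100)·70.4²/466 = 1.12326
  stratum Mid: (1350/5700)²·(1 − 297/1350)·529.7²/297 = 41.3348
  stratum High: (2250/5700)²·(1 − 68/2250)·349.4²/68 = 271.284
V̂(x̄_st) = 313.742
SE(x̄_st) = √313.742 = 17.7128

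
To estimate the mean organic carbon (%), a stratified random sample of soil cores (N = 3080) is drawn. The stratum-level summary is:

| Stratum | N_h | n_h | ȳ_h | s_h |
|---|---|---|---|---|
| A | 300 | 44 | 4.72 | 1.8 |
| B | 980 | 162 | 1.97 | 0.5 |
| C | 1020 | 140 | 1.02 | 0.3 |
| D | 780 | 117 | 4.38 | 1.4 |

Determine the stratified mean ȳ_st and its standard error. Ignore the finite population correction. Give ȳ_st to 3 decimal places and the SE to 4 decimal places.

ȳ_st = Σ W_h ȳ_h = (300·4.72 + 980·1.97 + 1020·1.02 + 780·4.38)/3080 = 2.53357
V̂(ȳ_st) = Σ W_h² s_h²/n_h, with W_h = N_h/N and N = 3080:
  stratum A: (300/3080)²·1.8²/44 = 0.000698608
  stratum B: (980/3080)²·0.5²/162 = 0.000156234
  stratum C: (1020/3080)²·0.3²/140 = 7.05039e-05
  stratum D: (780/3080)²·1.4²/117 = 0.00107438
V̂(ȳ_st) = 0.00199973
SE(ȳ_st) = √0.00199973 = 0.0447183

ȳ_st ≈ 2.534, SE ≈ 0.0447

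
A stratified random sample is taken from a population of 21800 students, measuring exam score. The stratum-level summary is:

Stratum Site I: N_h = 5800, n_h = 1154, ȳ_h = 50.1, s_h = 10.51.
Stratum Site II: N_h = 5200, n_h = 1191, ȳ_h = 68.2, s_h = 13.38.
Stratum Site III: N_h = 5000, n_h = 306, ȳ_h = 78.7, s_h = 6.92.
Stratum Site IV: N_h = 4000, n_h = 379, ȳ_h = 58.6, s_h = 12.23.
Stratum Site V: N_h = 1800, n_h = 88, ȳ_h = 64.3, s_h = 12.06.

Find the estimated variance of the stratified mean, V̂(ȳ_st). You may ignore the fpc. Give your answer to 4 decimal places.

V̂(ȳ_st) ≈ 0.0481

V̂(ȳ_st) = Σ W_h² s_h²/n_h, with W_h = N_h/N and N = 21800:
  stratum Site I: (5800/21800)²·10.51²/1154 = 0.00677552
  stratum Site II: (5200/21800)²·13.38²/1191 = 0.00855252
  stratum Site III: (5000/21800)²·6.92²/306 = 0.00823224
  stratum Site IV: (4000/21800)²·12.23²/379 = 0.0132868
  stratum Site V: (1800/21800)²·12.06²/88 = 0.0112679
V̂(ȳ_st) = 0.048115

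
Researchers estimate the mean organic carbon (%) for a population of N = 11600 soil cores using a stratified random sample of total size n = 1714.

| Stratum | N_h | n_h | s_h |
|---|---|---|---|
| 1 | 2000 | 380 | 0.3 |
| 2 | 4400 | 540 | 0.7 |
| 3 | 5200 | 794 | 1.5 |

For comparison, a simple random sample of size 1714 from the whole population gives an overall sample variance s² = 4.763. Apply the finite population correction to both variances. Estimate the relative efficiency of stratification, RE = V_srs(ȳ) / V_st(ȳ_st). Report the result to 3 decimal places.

RE ≈ 3.929

V̂(ȳ_st) = Σ W_h² (1 − n_h/N_h) s_h²/n_h, with W_h = N_h/N and N = 11600:
  stratum 1: (2000/11600)²·(1 − 380/2000)·0.3²/380 = 5.7028e-06
  stratum 2: (4400/11600)²·(1 − 540/4400)·0.7²/540 = 0.000114532
  stratum 3: (5200/11600)²·(1 − 794/5200)·1.5²/794 = 0.000482496
V_st = 0.000602731
V_srs = (1 − 1714/11600)·4.763/1714 = 0.00236828
Relative efficiency = V_srs / V_st = 0.00236828/0.000602731 = 3.9292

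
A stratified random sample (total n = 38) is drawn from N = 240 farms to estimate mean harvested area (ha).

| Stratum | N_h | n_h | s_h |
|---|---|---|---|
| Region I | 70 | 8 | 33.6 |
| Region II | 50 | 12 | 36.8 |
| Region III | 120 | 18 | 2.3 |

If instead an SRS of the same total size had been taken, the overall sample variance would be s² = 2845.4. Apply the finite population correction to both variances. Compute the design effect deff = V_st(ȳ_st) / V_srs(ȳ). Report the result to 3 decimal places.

V̂(ȳ_st) = Σ W_h² (1 − n_h/N_h) s_h²/n_h, with W_h = N_h/N and N = 240:
  stratum Region I: (70/240)²·(1 − 8/70)·33.6²/8 = 10.633
  stratum Region II: (50/240)²·(1 − 12/50)·36.8²/12 = 3.72259
  stratum Region III: (120/240)²·(1 − 18/120)·2.3²/18 = 0.0624514
V_st = 14.418
V_srs = (1 − 38/240)·2845.4/38 = 63.0231
deff = V_st / V_srs = 14.418/63.0231 = 0.2288

deff ≈ 0.229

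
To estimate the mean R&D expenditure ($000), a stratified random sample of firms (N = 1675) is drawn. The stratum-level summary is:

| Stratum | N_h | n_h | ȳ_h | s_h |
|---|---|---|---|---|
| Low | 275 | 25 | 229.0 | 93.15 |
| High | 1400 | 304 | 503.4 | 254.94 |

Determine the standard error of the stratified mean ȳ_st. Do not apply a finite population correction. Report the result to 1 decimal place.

SE(ȳ_st) ≈ 12.6

V̂(ȳ_st) = Σ W_h² s_h²/n_h, with W_h = N_h/N and N = 1675:
  stratum Low: (275/1675)²·93.15²/25 = 9.35538
  stratum High: (1400/1675)²·254.94²/304 = 149.358
V̂(ȳ_st) = 158.713
SE(ȳ_st) = √158.713 = 12.5982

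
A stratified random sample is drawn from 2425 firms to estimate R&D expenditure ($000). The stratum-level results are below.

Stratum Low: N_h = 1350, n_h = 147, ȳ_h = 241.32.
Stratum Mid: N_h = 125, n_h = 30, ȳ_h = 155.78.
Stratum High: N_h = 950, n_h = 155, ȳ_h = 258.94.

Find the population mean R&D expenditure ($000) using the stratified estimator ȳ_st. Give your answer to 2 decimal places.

ȳ_st ≈ 243.81

N = Σ N_h = 2425. Stratum weights W_h = N_h/N.
ȳ_st = (1350·241.32 + 125·155.78 + 950·258.94) / 2425 = 243.8134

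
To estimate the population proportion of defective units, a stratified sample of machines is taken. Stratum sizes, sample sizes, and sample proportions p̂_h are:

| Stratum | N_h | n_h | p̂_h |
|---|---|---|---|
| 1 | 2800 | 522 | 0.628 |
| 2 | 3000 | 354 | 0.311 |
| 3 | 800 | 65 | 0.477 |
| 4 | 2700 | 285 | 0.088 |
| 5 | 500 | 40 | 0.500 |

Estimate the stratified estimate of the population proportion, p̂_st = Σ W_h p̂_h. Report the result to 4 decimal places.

p̂_st ≈ 0.3633

N = 9800; stratum weights W_h = N_h/N.
p̂_st = Σ W_h p̂_h = (2800·0.628 + 3000·0.311 + 800·0.477 + 2700·0.088 + 500·0.500)/9800 = 0.36333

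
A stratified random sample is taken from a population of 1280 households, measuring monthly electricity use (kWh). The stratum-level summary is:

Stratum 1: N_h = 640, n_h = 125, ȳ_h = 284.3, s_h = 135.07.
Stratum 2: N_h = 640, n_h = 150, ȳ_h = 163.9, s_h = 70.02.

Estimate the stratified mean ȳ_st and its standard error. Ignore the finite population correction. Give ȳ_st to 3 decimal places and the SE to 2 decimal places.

ȳ_st ≈ 224.100, SE ≈ 6.68

ȳ_st = Σ W_h ȳ_h = (640·284.3 + 640·163.9)/1280 = 224.10000
V̂(ȳ_st) = Σ W_h² s_h²/n_h, with W_h = N_h/N and N = 1280:
  stratum 1: (640/1280)²·135.07²/125 = 36.4878
  stratum 2: (640/1280)²·70.02²/150 = 8.17133
V̂(ȳ_st) = 44.6591
SE(ȳ_st) = √44.6591 = 6.68275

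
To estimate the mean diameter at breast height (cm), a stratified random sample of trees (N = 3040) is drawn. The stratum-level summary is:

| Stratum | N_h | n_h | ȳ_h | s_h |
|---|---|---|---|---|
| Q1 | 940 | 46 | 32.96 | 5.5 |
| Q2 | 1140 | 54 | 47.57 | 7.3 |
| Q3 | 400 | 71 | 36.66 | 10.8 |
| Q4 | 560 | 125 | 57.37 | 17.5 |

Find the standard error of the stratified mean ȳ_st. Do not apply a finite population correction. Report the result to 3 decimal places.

SE(ȳ_st) ≈ 0.560

V̂(ȳ_st) = Σ W_h² s_h²/n_h, with W_h = N_h/N and N = 3040:
  stratum Q1: (940/3040)²·5.5²/46 = 0.0628747
  stratum Q2: (1140/3040)²·7.3²/54 = 0.138776
  stratum Q3: (400/3040)²·10.8²/71 = 0.0284421
  stratum Q4: (560/3040)²·17.5²/125 = 0.0831371
V̂(ȳ_st) = 0.31323
SE(ȳ_st) = √0.31323 = 0.55967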